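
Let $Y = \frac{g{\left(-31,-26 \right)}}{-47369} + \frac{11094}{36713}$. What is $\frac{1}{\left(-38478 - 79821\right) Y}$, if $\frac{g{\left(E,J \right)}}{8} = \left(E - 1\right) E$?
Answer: $- \frac{1739058097}{27700576562082} \approx -6.2781 \cdot 10^{-5}$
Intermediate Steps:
$g{\left(E,J \right)} = 8 E \left(-1 + E\right)$ ($g{\left(E,J \right)} = 8 \left(E - 1\right) E = 8 \left(-1 + E\right) E = 8 E \left(-1 + E\right)$)
$Y = \frac{234157318}{1739058097}$ ($Y = \frac{8 \left(-31\right) \left(-1 - 31\right)}{-47369} + \frac{11094}{36713} = 8 \left(-31\right) \left(-32\right) \left(- \frac{1}{47369}\right) + 11094 \cdot \frac{1}{36713} = 7936 \left(- \frac{1}{47369}\right) + \frac{11094}{36713} = - \frac{7936}{47369} + \frac{11094}{36713} = \frac{234157318}{1739058097} \approx 0.13465$)
$\frac{1}{\left(-38478 - 79821\right) Y} = \frac{1}{\left(-38478 - 79821\right) \frac{234157318}{1739058097}} = \frac{1}{-118299} \cdot \frac{1739058097}{234157318} = \left(- \frac{1}{118299}\right) \frac{1739058097}{234157318} = - \frac{1739058097}{27700576562082}$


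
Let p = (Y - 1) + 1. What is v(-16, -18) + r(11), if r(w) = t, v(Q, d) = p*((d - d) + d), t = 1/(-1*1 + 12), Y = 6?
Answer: -1187/11 ≈ -107.91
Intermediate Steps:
p = 6 (p = (6 - 1) + 1 = 5 + 1 = 6)
t = 1/11 (t = 1/(-1 + 12) = 1/11 ≈ 0.090909)
v(Q, d) = 6*d (v(Q, d) = 6*((d - d) + d) = 6*(0 + d) = 6*d)
r(w) = 1/11
v(-16, -18) + r(11) = 6*(-18) + 1/11 = -108 + 1/11 = -1187/11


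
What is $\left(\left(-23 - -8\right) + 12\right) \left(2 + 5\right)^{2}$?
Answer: $-147$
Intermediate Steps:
$\left(\left(-23 - -8\right) + 12\right) \left(2 + 5\right)^{2} = \left(\left(-23 + 8\right) + 12\right) 7^{2} = \left(-15 + 12\right) 49 = \left(-3\right) 49 = -147$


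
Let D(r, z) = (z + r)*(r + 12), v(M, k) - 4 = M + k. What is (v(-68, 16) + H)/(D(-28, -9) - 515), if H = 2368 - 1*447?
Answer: 1873/77 ≈ 24.325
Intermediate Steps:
v(M, k) = 4 + M + k (v(M, k) = 4 + (M + k) = 4 + M + k)
D(r, z) = (12 + r)*(r + z) (D(r, z) = (r + z)*(12 + r) = (12 + r)*(r + z))
H = 1921 (H = 2368 - 447 = 1921)
(v(-68, 16) + H)/(D(-28, -9) - 515) = ((4 - 68 + 16) + 1921)/(((-28)**2 + 12*(-28) + 12*(-9) - 28*(-9)) - 515) = (-48 + 1921)/((784 - 336 - 108 + 252) - 515) = 1873/(592 - 515) = 1873/77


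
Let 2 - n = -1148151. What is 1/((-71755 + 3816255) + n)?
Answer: 1/4892653 ≈ 2.0439e-7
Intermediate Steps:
n = 1148153 (n = 2 - 1*(-1148151) = 2 + 1148151 = 1148153)
1/((-71755 + 3816255) + n) = 1/((-71755 + 3816255) + 1148153) = 1/(3744500 + 1148153) = 1/4892653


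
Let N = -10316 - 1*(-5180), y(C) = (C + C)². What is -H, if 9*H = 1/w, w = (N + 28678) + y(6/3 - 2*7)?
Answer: -1/217062 ≈ -4.6070e-6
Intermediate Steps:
y(C) = 4*C² (y(C) = (2*C)² = 4*C²)
N = -5136 (N = -10316 + 5180 = -5136)
w = 24118 (w = (-5136 + 28678) + 4*(6/3 - 2*7)² = 23542 + 4*(6*(⅓) - 14)² = 23542 + 4*(2 - 14)² = 23542 + 4*(-12)² = 23542 + 4*144 = 23542 + 576 = 24118)
H = 1/217062 (H = (⅑)/24118 = (⅑)*(1/24118) = 1/217062 ≈ 4.6070e-6)
-H = -1*1/217062 = -1/217062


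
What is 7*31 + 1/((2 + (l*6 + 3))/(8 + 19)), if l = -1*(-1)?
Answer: 2414/11 ≈ 219.45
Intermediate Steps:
l = 1
7*31 + 1/((2 + (l*6 + 3))/(8 + 19)) = 7*31 + 1/((2 + (1*6 + 3))/(8 + 19)) = 217 + 1/((2 + (6 + 3))/27) = 217 + 1/((2 + 9)*(1/27)) = 217 + 1/(11*(1/27)) = 217 + 1/(11/27) = 217 + 27/11 = 2414/11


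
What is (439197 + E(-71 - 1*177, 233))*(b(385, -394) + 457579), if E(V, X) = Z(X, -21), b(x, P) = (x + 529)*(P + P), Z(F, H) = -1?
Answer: -115356146988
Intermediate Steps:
b(x, P) = 2*P*(529 + x) (b(x, P) = (529 + x)*(2*P) = 2*P*(529 + x))
E(V, X) = -1
(439197 + E(-71 - 1*177, 233))*(b(385, -394) + 457579) = (439197 - 1)*(2*(-394)*(529 + 385) + 457579) = 439196*(2*(-394)*914 + 457579) = 439196*(-720232 + 457579) = 439196*(-262653) = -115356146988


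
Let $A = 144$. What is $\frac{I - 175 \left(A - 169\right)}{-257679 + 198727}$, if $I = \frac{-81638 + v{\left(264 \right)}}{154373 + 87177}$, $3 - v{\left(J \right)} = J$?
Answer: $- \frac{1056699351}{14239855600} \approx -0.074207$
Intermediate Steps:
$v{\left(J \right)} = 3 - J$
$I = - \frac{81899}{241550}$ ($I = \frac{-81638 + \left(3 - 264\right)}{154373 + 87177} = \frac{-81638 + \left(3 - 264\right)}{241550} = \left(-81638 - 261\right) \frac{1}{241550} = \left(-81899\right) \frac{1}{241550} = - \frac{81899}{241550} \approx -0.33906$)
$\frac{I - 175 \left(A - 169\right)}{-257679 + 198727} = \frac{- \frac{81899}{241550} - 175 \left(144 - 169\right)}{-257679 + 198727} = \frac{- \frac{81899}{241550} - -4375}{-58952} = \left(- \frac{81899}{241550} + 4375\right) \left(- \frac{1}{58952}\right) = \frac{1056699351}{241550} \left(- \frac{1}{58952}\right) = - \frac{1056699351}{14239855600}$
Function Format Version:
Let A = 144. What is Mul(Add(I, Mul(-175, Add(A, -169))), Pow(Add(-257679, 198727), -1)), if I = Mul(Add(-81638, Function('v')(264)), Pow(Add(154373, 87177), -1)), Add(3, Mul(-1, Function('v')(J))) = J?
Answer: Rational(-1056699351, 14239855600) ≈ -0.074207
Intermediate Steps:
Function('v')(J) = Add(3, Mul(-1, J))
I = Rational(-81899, 241550) (I = Mul(Add(-81638, Add(3, Mul(-1, 264))), Pow(Add(154373, 87177), -1)) = Mul(Add(-81638, Add(3, -264)), Pow(241550, -1)) = Mul(Add(-81638, -261), Rational(1, 241550)) = Mul(-81899, Rational(1, 241550)) = Rational(-81899, 241550) ≈ -0.33906)
Mul(Add(I, Mul(-175, Add(A, -169))), Pow(Add(-257679, 198727), -1)) = Mul(Add(Rational(-81899, 241550), Mul(-175, Add(144, -169))), Pow(Add(-257679, 198727), -1)) = Mul(Add(Rational(-81899, 241550), Mul(-175, -25)), Pow(-58952, -1)) = Mul(Add(Rational(-81899, 241550), 4375), Rational(-1, 58952)) = Mul(Rational(1056699351, 241550), Rational(-1, 58952)) = Rational(-1056699351, 14239855600)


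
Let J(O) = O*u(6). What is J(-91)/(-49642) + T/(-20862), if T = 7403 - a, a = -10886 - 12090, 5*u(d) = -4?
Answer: -3773982679/2589078510 ≈ -1.4577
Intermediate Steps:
u(d) = -⅘ (u(d) = (⅕)*(-4) = -⅘)
a = -22976
T = 30379 (T = 7403 - 1*(-22976) = 7403 + 22976 = 30379)
J(O) = -4*O/5 (J(O) = O*(-⅘) = -4*O/5)
J(-91)/(-49642) + T/(-20862) = -⅘*(-91)/(-49642) + 30379/(-20862) = (364/5)*(-1/49642) + 30379*(-1/20862) = -182/124105 - 30379/20862 = -3773982679/2589078510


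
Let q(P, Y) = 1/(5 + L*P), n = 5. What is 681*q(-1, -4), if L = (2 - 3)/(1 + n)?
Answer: 4086/31 ≈ 131.81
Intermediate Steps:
L = -1/6 (L = (2 - 3)/(1 + 5) = -1/6 ≈ -0.16667)
q(P, Y) = 1/(5 - P/6)
681*q(-1, -4) = 681*(6/(30 - 1*(-1))) = 681*(6/(30 + 1)) = 681*(6/31) = 4086/31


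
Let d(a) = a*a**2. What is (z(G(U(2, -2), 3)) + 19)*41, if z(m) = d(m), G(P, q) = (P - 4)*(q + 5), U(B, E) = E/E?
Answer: -566005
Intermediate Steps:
U(B, E) = 1
d(a) = a**3
G(P, q) = (-4 + P)*(5 + q)
z(m) = m**3
(z(G(U(2, -2), 3)) + 19)*41 = ((-20 - 4*3 + 5*1 + 1*3)**3 + 19)*41 = ((-20 - 12 + 5 + 3)**3 + 19)*41 = ((-24)**3 + 19)*41 = (-13824 + 19)*41 = -13805*41 = -566005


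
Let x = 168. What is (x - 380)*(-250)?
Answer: 53000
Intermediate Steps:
(x - 380)*(-250) = (168 - 380)*(-250) = -212*(-250) = 53000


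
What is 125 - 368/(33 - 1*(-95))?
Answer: 977/8 ≈ 122.13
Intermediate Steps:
125 - 368/(33 - 1*(-95)) = 125 - 368/(33 + 95) = 125 - 368/128 = 125 - 368*1/128 = 125 - 23/8 = 977/8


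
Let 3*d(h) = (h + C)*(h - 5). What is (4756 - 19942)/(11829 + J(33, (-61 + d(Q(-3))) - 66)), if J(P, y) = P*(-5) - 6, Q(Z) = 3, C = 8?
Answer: -2531/1943 ≈ -1.3026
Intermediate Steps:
d(h) = (-5 + h)*(8 + h)/3 (d(h) = ((h + 8)*(h - 5))/3 = ((8 + h)*(-5 + h))/3 = ((-5 + h)*(8 + h))/3 = (-5 + h)*(8 + h)/3)
J(P, y) = -6 - 5*P (J(P, y) = -5*P - 6 = -6 - 5*P)
(4756 - 19942)/(11829 + J(33, (-61 + d(Q(-3))) - 66)) = (4756 - 19942)/(11829 + (-6 - 5*33)) = -15186/(11829 + (-6 - 165)) = -15186/(11829 - 171) = -15186/11658 = -15186*1/11658 = -2531/1943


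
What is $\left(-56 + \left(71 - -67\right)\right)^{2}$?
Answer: $6724$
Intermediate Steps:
$\left(-56 + \left(71 - -67\right)\right)^{2} = \left(-56 + \left(71 + 67\right)\right)^{2} = \left(-56 + 138\right)^{2} = 82^{2} = 6724$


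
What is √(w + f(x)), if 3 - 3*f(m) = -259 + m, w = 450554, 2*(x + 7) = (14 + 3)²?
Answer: √1802382/2 ≈ 671.26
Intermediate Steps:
x = 275/2 (x = -7 + (14 + 3)²/2 = -7 + (½)*17² = -7 + (½)*289 = -7 + 289/2 = 275/2 ≈ 137.50)
f(m) = 262/3 - m/3 (f(m) = 1 - (-259 + m)/3 = 1 + (259/3 - m/3) = 262/3 - m/3)
√(w + f(x)) = √(450554 + (262/3 - ⅓*275/2)) = √(450554 + (262/3 - 275/6)) = √(450554 + 83/2) = √(901191/2) = √1802382/2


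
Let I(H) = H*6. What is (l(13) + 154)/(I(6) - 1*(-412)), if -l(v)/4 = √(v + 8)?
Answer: 11/32 - √21/112 ≈ 0.30283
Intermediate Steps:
I(H) = 6*H
l(v) = -4*√(8 + v) (l(v) = -4*√(v + 8) = -4*√(8 + v))
(l(13) + 154)/(I(6) - 1*(-412)) = (-4*√(8 + 13) + 154)/(6*6 - 1*(-412)) = (-4*√21 + 154)/(36 + 412) = (154 - 4*√21)/448 = (154 - 4*√21)*(1/448) = 11/32 - √21/112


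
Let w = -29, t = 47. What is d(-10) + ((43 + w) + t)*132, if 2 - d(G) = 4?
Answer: 8050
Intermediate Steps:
d(G) = -2 (d(G) = 2 - 1*4 = 2 - 4 = -2)
d(-10) + ((43 + w) + t)*132 = -2 + ((43 - 29) + 47)*132 = -2 + (14 + 47)*132 = -2 + 61*132 = -2 + 8052 = 8050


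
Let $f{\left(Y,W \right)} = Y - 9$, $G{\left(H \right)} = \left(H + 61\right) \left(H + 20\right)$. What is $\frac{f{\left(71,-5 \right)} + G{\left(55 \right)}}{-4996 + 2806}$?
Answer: $- \frac{4381}{1095} \approx -4.0009$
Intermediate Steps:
$G{\left(H \right)} = \left(20 + H\right) \left(61 + H\right)$ ($G{\left(H \right)} = \left(61 + H\right) \left(20 + H\right) = \left(20 + H\right) \left(61 + H\right)$)
$f{\left(Y,W \right)} = -9 + Y$
$\frac{f{\left(71,-5 \right)} + G{\left(55 \right)}}{-4996 + 2806} = \frac{\left(-9 + 71\right) + \left(1220 + 55^{2} + 81 \cdot 55\right)}{-4996 + 2806} = \frac{62 + \left(1220 + 3025 + 4455\right)}{-2190} = \left(62 + 8700\right) \left(- \frac{1}{2190}\right) = 8762 \left(- \frac{1}{2190}\right) = - \frac{4381}{1095}$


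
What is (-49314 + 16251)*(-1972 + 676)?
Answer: 42849648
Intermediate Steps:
(-49314 + 16251)*(-1972 + 676) = -33063*(-1296) = 42849648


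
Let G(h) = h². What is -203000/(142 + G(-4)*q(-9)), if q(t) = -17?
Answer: 20300/13 ≈ 1561.5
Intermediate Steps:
-203000/(142 + G(-4)*q(-9)) = -203000/(142 + (-4)²*(-17)) = -203000/(142 + 16*(-17)) = -203000/(142 - 272) = -203000/(-130) = -203000*(-1/130) = 20300/13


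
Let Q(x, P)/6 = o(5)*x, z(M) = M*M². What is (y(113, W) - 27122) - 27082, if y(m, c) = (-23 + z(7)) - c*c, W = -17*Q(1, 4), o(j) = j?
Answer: -313984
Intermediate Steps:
z(M) = M³
Q(x, P) = 30*x (Q(x, P) = 6*(5*x) = 30*x)
W = -510 ≈ -510.00
y(m, c) = 320 - c² (y(m, c) = (-23 + 7³) - c*c = (-23 + 343) - c² = 320 - c²)
(y(113, W) - 27122) - 27082 = ((320 - 1*(-510)²) - 27122) - 27082 = ((320 - 1*260100) - 27122) - 27082 = ((320 - 260100) - 27122) - 27082 = (-259780 - 27122) - 27082 = -286902 - 27082 = -313984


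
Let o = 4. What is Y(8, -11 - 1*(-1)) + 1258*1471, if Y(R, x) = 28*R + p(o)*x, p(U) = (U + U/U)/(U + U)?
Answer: 7402943/4 ≈ 1.8507e+6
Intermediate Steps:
p(U) = (1 + U)/(2*U) (p(U) = (U + 1)/((2*U)) = (1 + U)*(1/(2*U)) = (1 + U)/(2*U))
Y(R, x) = 28*R + 5*x/8 (Y(R, x) = 28*R + ((½)*(1 + 4)/4)*x = 28*R + ((½)*(¼)*5)*x = 28*R + 5*x/8)
Y(8, -11 - 1*(-1)) + 1258*1471 = (28*8 + 5*(-11 - 1*(-1))/8) + 1258*1471 = (224 + 5*(-11 + 1)/8) + 1850518 = (224 + (5/8)*(-10)) + 1850518 = (224 - 25/4) + 1850518 = 871/4 + 1850518 = 7402943/4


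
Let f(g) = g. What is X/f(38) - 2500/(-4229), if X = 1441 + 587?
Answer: 4335706/80351 ≈ 53.960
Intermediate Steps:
X = 2028
X/f(38) - 2500/(-4229) = 2028/38 - 2500/(-4229) = 2028*(1/38) - 2500*(-1/4229) = 1014/19 + 2500/4229 = 4335706/80351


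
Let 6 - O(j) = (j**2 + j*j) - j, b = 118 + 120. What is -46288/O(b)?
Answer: 11572/28261 ≈ 0.40947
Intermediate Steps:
b = 238
O(j) = 6 + j - 2*j**2 (O(j) = 6 - ((j**2 + j*j) - j) = 6 - ((j**2 + j**2) - j) = 6 - (2*j**2 - j) = 6 - (-j + 2*j**2) = 6 + (j - 2*j**2) = 6 + j - 2*j**2)
-46288/O(b) = -46288/(6 + 238 - 2*238**2) = -46288/(6 + 238 - 2*56644) = -46288/(6 + 238 - 113288) = -46288/(-113044) = -46288*(-1/113044) = 11572/28261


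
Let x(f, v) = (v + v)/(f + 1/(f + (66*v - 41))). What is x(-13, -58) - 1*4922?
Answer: -247948262/50467 ≈ -4913.1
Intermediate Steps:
x(f, v) = 2*v/(f + 1/(-41 + f + 66*v)) (x(f, v) = (2*v)/(f + 1/(f + (-41 + 66*v))) = (2*v)/(f + 1/(-41 + f + 66*v)) = 2*v/(f + 1/(-41 + f + 66*v)))
x(-13, -58) - 1*4922 = 2*(-58)*(-41 - 13 + 66*(-58))/(1 + (-13)² - 41*(-13) + 66*(-13)*(-58)) - 1*4922 = 2*(-58)*(-41 - 13 - 3828)/(1 + 169 + 533 + 49764) - 4922 = 2*(-58)*(-3882)/50467 - 4922 = 2*(-58)*(1/50467)*(-3882) - 4922 = 450312/50467 - 4922 = -247948262/50467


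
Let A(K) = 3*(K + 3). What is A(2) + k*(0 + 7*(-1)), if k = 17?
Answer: -104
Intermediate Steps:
A(K) = 9 + 3*K (A(K) = 3*(3 + K) = 9 + 3*K)
A(2) + k*(0 + 7*(-1)) = (9 + 3*2) + 17*(0 + 7*(-1)) = (9 + 6) + 17*(0 - 7) = 15 + 17*(-7) = 15 - 119 = -104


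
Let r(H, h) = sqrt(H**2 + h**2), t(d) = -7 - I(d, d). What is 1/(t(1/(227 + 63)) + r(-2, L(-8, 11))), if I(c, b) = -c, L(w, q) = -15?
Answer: 588410/15142059 + 84100*sqrt(229)/15142059 ≈ 0.12291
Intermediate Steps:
t(d) = -7 + d (t(d) = -7 - (-1)*d = -7 + d)
1/(t(1/(227 + 63)) + r(-2, L(-8, 11))) = 1/((-7 + 1/(227 + 63)) + sqrt((-2)**2 + (-15)**2)) = 1/((-7 + 1/290) + sqrt(4 + 225)) = 1/((-7 + 1/290) + sqrt(229)) = 1/(-2029/290 + sqrt(229))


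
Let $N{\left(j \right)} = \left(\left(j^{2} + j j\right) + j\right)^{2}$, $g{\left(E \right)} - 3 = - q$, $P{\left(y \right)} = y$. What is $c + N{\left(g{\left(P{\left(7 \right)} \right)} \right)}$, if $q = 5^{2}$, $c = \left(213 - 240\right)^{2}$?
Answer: $895645$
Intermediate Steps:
$c = 729$ ($c = \left(-27\right)^{2} = 729$)
$q = 25$
$g{\left(E \right)} = -22$ ($g{\left(E \right)} = 3 - 25 = -22$)
$N{\left(j \right)} = \left(j + 2 j^{2}\right)^{2}$ ($N{\left(j \right)} = \left(\left(j^{2} + j^{2}\right) + j\right)^{2} = \left(2 j^{2} + j\right)^{2} = \left(j + 2 j^{2}\right)^{2}$)
$c + N{\left(g{\left(P{\left(7 \right)} \right)} \right)} = 729 + \left(-22\right)^{2} \left(1 + 2 \left(-22\right)\right)^{2} = 729 + 484 \left(1 - 44\right)^{2} = 729 + 484 \left(-43\right)^{2} = 729 + 484 \cdot 1849 = 729 + 894916 = 895645$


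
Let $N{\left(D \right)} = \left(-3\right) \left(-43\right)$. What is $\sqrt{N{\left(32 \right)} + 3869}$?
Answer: $\sqrt{3998} \approx 63.23$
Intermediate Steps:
$N{\left(D \right)} = 129$
$\sqrt{N{\left(32 \right)} + 3869} = \sqrt{129 + 3869} = \sqrt{3998}$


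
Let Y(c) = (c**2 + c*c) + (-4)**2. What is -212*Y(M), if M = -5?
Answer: -13992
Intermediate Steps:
Y(c) = 16 + 2*c**2 (Y(c) = (c**2 + c**2) + 16 = 2*c**2 + 16 = 16 + 2*c**2)
-212*Y(M) = -212*(16 + 2*(-5)**2) = -212*(16 + 2*25) = -212*(16 + 50) = -212*66 = -13992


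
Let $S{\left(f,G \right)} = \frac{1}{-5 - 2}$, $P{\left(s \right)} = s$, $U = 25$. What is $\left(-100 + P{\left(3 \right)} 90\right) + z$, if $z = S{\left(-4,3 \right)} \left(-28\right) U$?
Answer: $270$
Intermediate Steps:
$S{\left(f,G \right)} = - \frac{1}{7}$ ($S{\left(f,G \right)} = \frac{1}{-7} = - \frac{1}{7}$)
$z = 100$ ($z = \left(- \frac{1}{7}\right) \left(-28\right) 25 = 4 \cdot 25 = 100$)
$\left(-100 + P{\left(3 \right)} 90\right) + z = \left(-100 + 3 \cdot 90\right) + 100 = \left(-100 + 270\right) + 100 = 170 + 100 = 270$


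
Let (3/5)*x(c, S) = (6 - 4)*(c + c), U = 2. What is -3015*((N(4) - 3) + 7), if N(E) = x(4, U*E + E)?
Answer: -92460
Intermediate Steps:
x(c, S) = 20*c/3 (x(c, S) = 5*((6 - 4)*(c + c))/3 = 5*(2*(2*c))/3 = 5*(4*c)/3 = 20*c/3)
N(E) = 80/3 (N(E) = (20/3)*4 = 80/3)
-3015*((N(4) - 3) + 7) = -3015*((80/3 - 3) + 7) = -3015*(71/3 + 7) = -3015*92/3 = -92460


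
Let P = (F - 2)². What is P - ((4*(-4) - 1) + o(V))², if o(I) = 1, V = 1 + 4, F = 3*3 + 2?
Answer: -175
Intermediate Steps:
F = 11 (F = 9 + 2 = 11)
V = 5
P = 81 (P = (11 - 2)² = 9² = 81)
P - ((4*(-4) - 1) + o(V))² = 81 - ((4*(-4) - 1) + 1)² = 81 - ((-16 - 1) + 1)² = 81 - (-17 + 1)² = 81 - 1*(-16)² = 81 - 1*256 = 81 - 256 = -175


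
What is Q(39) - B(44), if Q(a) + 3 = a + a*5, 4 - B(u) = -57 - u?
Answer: 126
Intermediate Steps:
B(u) = 61 + u (B(u) = 4 - (-57 - u) = 4 + (57 + u) = 61 + u)
Q(a) = -3 + 6*a (Q(a) = -3 + (a + a*5) = -3 + (a + 5*a) = -3 + 6*a)
Q(39) - B(44) = (-3 + 6*39) - (61 + 44) = (-3 + 234) - 1*105 = 231 - 105 = 126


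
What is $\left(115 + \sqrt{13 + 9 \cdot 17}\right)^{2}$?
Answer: $\left(115 + \sqrt{166}\right)^{2} \approx 16354.0$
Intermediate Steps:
$\left(115 + \sqrt{13 + 9 \cdot 17}\right)^{2} = \left(115 + \sqrt{13 + 153}\right)^{2} = \left(115 + \sqrt{166}\right)^{2}$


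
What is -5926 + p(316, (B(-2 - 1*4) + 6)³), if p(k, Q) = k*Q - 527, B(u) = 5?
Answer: 414143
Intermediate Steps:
p(k, Q) = -527 + Q*k (p(k, Q) = Q*k - 527 = -527 + Q*k)
-5926 + p(316, (B(-2 - 1*4) + 6)³) = -5926 + (-527 + (5 + 6)³*316) = -5926 + (-527 + 11³*316) = -5926 + (-527 + 1331*316) = -5926 + (-527 + 420596) = -5926 + 420069 = 414143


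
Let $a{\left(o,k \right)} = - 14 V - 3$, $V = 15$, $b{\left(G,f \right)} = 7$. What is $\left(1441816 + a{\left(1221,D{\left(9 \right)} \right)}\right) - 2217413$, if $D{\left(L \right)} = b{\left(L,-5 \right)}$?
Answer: $-775810$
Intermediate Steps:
$D{\left(L \right)} = 7$
$a{\left(o,k \right)} = -213$ ($a{\left(o,k \right)} = \left(-14\right) 15 - 3 = -210 - 3 = -213$)
$\left(1441816 + a{\left(1221,D{\left(9 \right)} \right)}\right) - 2217413 = \left(1441816 - 213\right) - 2217413 = 1441603 - 2217413 = -775810$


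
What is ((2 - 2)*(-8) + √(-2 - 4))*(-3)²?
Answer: 9*I*√6 ≈ 22.045*I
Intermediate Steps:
((2 - 2)*(-8) + √(-2 - 4))*(-3)² = (0*(-8) + √(-6))*9 = (0 + I*√6)*9 = (I*√6)*9 = 9*I*√6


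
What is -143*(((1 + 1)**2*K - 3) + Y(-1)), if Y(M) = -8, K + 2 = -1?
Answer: 3289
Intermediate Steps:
K = -3 (K = -2 - 1 = -3)
-143*(((1 + 1)**2*K - 3) + Y(-1)) = -143*(((1 + 1)**2*(-3) - 3) - 8) = -143*((2**2*(-3) - 3) - 8) = -143*((4*(-3) - 3) - 8) = -143*((-12 - 3) - 8) = -143*(-15 - 8) = -143*(-23) = 3289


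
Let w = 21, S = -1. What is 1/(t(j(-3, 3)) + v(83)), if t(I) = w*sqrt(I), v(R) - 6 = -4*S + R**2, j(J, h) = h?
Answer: 6899/47594878 - 21*sqrt(3)/47594878 ≈ 0.00014419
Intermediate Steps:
v(R) = 10 + R**2 (v(R) = 6 + (-4*(-1) + R**2) = 6 + (4 + R**2) = 10 + R**2)
t(I) = 21*sqrt(I)
1/(t(j(-3, 3)) + v(83)) = 1/(21*sqrt(3) + (10 + 83**2)) = 1/(21*sqrt(3) + (10 + 6889)) = 1/(21*sqrt(3) + 6899) = 1/(6899 + 21*sqrt(3))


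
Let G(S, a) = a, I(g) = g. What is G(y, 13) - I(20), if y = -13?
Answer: -7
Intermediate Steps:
G(y, 13) - I(20) = 13 - 1*20 = 13 - 20 = -7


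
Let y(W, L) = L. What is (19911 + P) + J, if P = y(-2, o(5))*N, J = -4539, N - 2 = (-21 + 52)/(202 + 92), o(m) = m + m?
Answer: 2262779/147 ≈ 15393.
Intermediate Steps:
o(m) = 2*m
N = 619/294 (N = 2 + (-21 + 52)/(202 + 92) = 2 + 31/294 = 619/294 ≈ 2.1054)
P = 3095/147 (P = (2*5)*(619/294) = 10*(619/294) = 3095/147 ≈ 21.054)
(19911 + P) + J = (19911 + 3095/147) - 4539 = 2930012/147 - 4539 = 2262779/147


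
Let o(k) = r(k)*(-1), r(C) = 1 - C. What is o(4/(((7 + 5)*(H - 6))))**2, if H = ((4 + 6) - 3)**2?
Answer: 16384/16641 ≈ 0.98456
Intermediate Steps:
H = 49 (H = (10 - 3)**2 = 7**2 = 49)
o(k) = -1 + k (o(k) = (1 - k)*(-1) = -1 + k)
o(4/(((7 + 5)*(H - 6))))**2 = (-1 + 4/(((7 + 5)*(49 - 6))))**2 = (-1 + 4/((12*43)))**2 = (-1 + 4/516)**2 = (-1 + 4*(1/516))**2 = (-1 + 1/129)**2 = (-128/129)**2 = 16384/16641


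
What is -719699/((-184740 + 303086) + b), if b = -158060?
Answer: 719699/39714 ≈ 18.122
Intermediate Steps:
-719699/((-184740 + 303086) + b) = -719699/((-184740 + 303086) - 158060) = -719699/(118346 - 158060) = -719699/(-39714) = -719699*(-1/39714) = 719699/39714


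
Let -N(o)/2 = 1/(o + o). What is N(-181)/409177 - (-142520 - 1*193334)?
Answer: 24873695520599/74061037 ≈ 3.3585e+5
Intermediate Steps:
N(o) = -1/o (N(o) = -2/(o + o) = -2*1/(2*o) = -1/o)
N(-181)/409177 - (-142520 - 1*193334) = -1/(-181)/409177 - (-142520 - 1*193334) = -1*(-1/181)*(1/409177) - (-142520 - 193334) = (1/181)*(1/409177) - 1*(-335854) = 1/74061037 + 335854 = 24873695520599/74061037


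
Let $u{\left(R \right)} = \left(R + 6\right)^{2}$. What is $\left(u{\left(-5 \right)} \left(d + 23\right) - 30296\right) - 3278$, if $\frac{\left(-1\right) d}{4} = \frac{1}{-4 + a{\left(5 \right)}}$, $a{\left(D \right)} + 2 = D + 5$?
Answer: $-33552$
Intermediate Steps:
$a{\left(D \right)} = 3 + D$ ($a{\left(D \right)} = -2 + \left(D + 5\right) = -2 + \left(5 + D\right) = 3 + D$)
$u{\left(R \right)} = \left(6 + R\right)^{2}$
$d = -1$ ($d = - \frac{4}{-4 + \left(3 + 5\right)} = - \frac{4}{-4 + 8} = - \frac{4}{4} = \left(-4\right) \frac{1}{4} = -1$)
$\left(u{\left(-5 \right)} \left(d + 23\right) - 30296\right) - 3278 = \left(\left(6 - 5\right)^{2} \left(-1 + 23\right) - 30296\right) - 3278 = \left(1^{2} \cdot 22 - 30296\right) - 3278 = \left(1 \cdot 22 - 30296\right) - 3278 = \left(22 - 30296\right) - 3278 = -30274 - 3278 = -33552$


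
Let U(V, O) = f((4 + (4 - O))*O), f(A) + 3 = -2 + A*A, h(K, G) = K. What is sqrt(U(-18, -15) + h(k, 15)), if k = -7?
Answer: sqrt(119013) ≈ 344.98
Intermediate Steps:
f(A) = -5 + A**2 (f(A) = -3 + (-2 + A*A) = -3 + (-2 + A**2) = -5 + A**2)
U(V, O) = -5 + O**2*(8 - O)**2 (U(V, O) = -5 + ((4 + (4 - O))*O)**2 = -5 + ((8 - O)*O)**2 = -5 + (O*(8 - O))**2 = -5 + O**2*(8 - O)**2)
sqrt(U(-18, -15) + h(k, 15)) = sqrt((-5 + (-15)**2*(-8 - 15)**2) - 7) = sqrt((-5 + 225*(-23)**2) - 7) = sqrt((-5 + 225*529) - 7) = sqrt((-5 + 119025) - 7) = sqrt(119020 - 7) = sqrt(119013)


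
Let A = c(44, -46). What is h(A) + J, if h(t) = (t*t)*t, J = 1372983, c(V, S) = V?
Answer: 1458167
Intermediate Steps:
A = 44
h(t) = t³ (h(t) = t²*t = t³)
h(A) + J = 44³ + 1372983 = 85184 + 1372983 = 1458167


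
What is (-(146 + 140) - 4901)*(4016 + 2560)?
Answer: -34109712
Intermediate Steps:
(-(146 + 140) - 4901)*(4016 + 2560) = (-1*286 - 4901)*6576 = (-286 - 4901)*6576 = -5187*6576 = -34109712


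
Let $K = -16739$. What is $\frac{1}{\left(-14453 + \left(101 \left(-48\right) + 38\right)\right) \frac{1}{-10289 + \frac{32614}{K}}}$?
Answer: $\frac{172260185}{322443357} \approx 0.53423$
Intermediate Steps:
$\frac{1}{\left(-14453 + \left(101 \left(-48\right) + 38\right)\right) \frac{1}{-10289 + \frac{32614}{K}}} = \frac{1}{\left(-14453 + \left(101 \left(-48\right) + 38\right)\right) \frac{1}{-10289 + \frac{32614}{-16739}}} = \frac{1}{\left(-14453 + \left(-4848 + 38\right)\right) \frac{1}{-10289 + 32614 \left(- \frac{1}{16739}\right)}} = \frac{1}{\left(-14453 - 4810\right) \frac{1}{-10289 - \frac{32614}{16739}}} = \frac{1}{\left(-19263\right) \frac{1}{- \frac{172260185}{16739}}} = \frac{1}{\left(-19263\right) \left(- \frac{16739}{172260185}\right)} = \frac{1}{\frac{322443357}{172260185}} = \frac{172260185}{322443357}$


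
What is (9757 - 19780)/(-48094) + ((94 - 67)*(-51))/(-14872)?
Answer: 107643747/357626984 ≈ 0.30099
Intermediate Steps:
(9757 - 19780)/(-48094) + ((94 - 67)*(-51))/(-14872) = -10023*(-1/48094) + (27*(-51))*(-1/14872) = 10023/48094 - 1377*(-1/14872) = 10023/48094 + 1377/14872 = 107643747/357626984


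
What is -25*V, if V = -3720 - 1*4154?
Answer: 196850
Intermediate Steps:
V = -7874 (V = -3720 - 4154 = -7874)
-25*V = -25*(-7874) = 196850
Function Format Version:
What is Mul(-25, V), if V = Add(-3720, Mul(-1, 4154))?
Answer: 196850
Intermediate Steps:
V = -7874 (V = Add(-3720, -4154) = -7874)
Mul(-25, V) = Mul(-25, -7874) = 196850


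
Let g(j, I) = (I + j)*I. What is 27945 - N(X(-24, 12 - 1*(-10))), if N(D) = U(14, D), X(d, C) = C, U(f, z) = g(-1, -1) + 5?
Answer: 27938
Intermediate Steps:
g(j, I) = I*(I + j)
U(f, z) = 7 (U(f, z) = -(-1 - 1) + 5 = -1*(-2) + 5 = 2 + 5 = 7)
N(D) = 7
27945 - N(X(-24, 12 - 1*(-10))) = 27945 - 1*7 = 27945 - 7 = 27938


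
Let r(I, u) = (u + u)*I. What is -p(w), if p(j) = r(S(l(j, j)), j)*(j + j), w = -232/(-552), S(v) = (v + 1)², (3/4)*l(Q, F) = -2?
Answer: -84100/42849 ≈ -1.9627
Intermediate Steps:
l(Q, F) = -8/3 (l(Q, F) = (4/3)*(-2) = -8/3)
S(v) = (1 + v)²
r(I, u) = 2*I*u (r(I, u) = (2*u)*I = 2*I*u)
w = 29/69 (w = -232*(-1/552) = 29/69 ≈ 0.42029)
p(j) = 100*j²/9 (p(j) = (2*(1 - 8/3)²*j)*(j + j) = (2*(-5/3)²*j)*(2*j) = (2*(25/9)*j)*(2*j) = (50*j/9)*(2*j) = 100*j²/9)
-p(w) = -100*(29/69)²/9 = -100*841/(9*4761) = -1*84100/42849 = -84100/42849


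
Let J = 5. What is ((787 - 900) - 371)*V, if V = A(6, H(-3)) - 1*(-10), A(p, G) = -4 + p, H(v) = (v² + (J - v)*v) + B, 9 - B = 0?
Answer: -5808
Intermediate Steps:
B = 9 (B = 9 - 1*0 = 9 + 0 = 9)
H(v) = 9 + v² + v*(5 - v) (H(v) = (v² + (5 - v)*v) + 9 = (v² + v*(5 - v)) + 9 = 9 + v² + v*(5 - v))
V = 12 (V = (-4 + 6) - 1*(-10) = 2 + 10 = 12)
((787 - 900) - 371)*V = ((787 - 900) - 371)*12 = (-113 - 371)*12 = -484*12 = -5808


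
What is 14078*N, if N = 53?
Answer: 746134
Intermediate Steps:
14078*N = 14078*53 = 746134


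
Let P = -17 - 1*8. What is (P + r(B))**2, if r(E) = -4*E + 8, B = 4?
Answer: 1089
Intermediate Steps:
P = -25 (P = -17 - 8 = -25)
r(E) = 8 - 4*E
(P + r(B))**2 = (-25 + (8 - 4*4))**2 = (-25 + (8 - 16))**2 = (-25 - 8)**2 = (-33)**2 = 1089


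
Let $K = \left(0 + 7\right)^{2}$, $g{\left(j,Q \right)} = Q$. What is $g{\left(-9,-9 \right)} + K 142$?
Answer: $6949$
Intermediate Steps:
$K = 49$ ($K = 7^{2} = 49$)
$g{\left(-9,-9 \right)} + K 142 = -9 + 49 \cdot 142 = -9 + 6958 = 6949$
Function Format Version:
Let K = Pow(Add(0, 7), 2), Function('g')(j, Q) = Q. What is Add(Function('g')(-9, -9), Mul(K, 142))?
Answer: 6949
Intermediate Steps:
K = 49 (K = Pow(7, 2) = 49)
Add(Function('g')(-9, -9), Mul(K, 142)) = Add(-9, Mul(49, 142)) = Add(-9, 6958) = 6949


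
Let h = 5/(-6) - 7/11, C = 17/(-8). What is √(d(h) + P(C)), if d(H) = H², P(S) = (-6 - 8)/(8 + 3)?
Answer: √3865/66 ≈ 0.94196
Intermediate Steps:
C = -17/8 (C = 17*(-⅛) = -17/8 ≈ -2.1250)
P(S) = -14/11
h = -97/66 (h = 5*(-⅙) - 7*1/11 = -⅚ - 7/11 = -97/66 ≈ -1.4697)
√(d(h) + P(C)) = √((-97/66)² - 14/11) = √(9409/4356 - 14/11) = √(3865/4356) = √3865/66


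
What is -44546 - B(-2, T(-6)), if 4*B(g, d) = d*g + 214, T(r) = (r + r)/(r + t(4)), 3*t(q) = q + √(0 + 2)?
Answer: -8652051/194 + 9*√2/97 ≈ -44598.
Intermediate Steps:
t(q) = q/3 + √2/3 (t(q) = (q + √(0 + 2))/3 = (q + √2)/3 = q/3 + √2/3)
T(r) = 2*r/(4/3 + r + √2/3) (T(r) = (r + r)/(r + ((⅓)*4 + √2/3)) = (2*r)/(r + (4/3 + √2/3)) = (2*r)/(4/3 + r + √2/3) = 2*r/(4/3 + r + √2/3))
B(g, d) = 107/2 + d*g/4 (B(g, d) = (d*g + 214)/4 = (214 + d*g)/4 = 107/2 + d*g/4)
-44546 - B(-2, T(-6)) = -44546 - (107/2 + (¼)*(6*(-6)/(4 + √2 + 3*(-6)))*(-2)) = -44546 - (107/2 + (¼)*(6*(-6)/(4 + √2 - 18))*(-2)) = -44546 - (107/2 + (¼)*(6*(-6)/(-14 + √2))*(-2)) = -44546 - (107/2 + (¼)*(-36/(-14 + √2))*(-2)) = -44546 - (107/2 + 18/(-14 + √2)) = -44546 + (-107/2 - 18/(-14 + √2)) = -89199/2 - 18/(-14 + √2)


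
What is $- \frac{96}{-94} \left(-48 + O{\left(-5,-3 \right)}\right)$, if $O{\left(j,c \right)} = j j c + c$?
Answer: $- \frac{6048}{47} \approx -128.68$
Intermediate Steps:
$O{\left(j,c \right)} = c + c j^{2}$ ($O{\left(j,c \right)} = j^{2} c + c = c j^{2} + c = c + c j^{2}$)
$- \frac{96}{-94} \left(-48 + O{\left(-5,-3 \right)}\right) = - \frac{96}{-94} \left(-48 - 3 \left(1 + \left(-5\right)^{2}\right)\right) = \left(-96\right) \left(- \frac{1}{94}\right) \left(-48 - 3 \left(1 + 25\right)\right) = \frac{48 \left(-48 - 78\right)}{47} = \frac{48}{47} \left(-126\right) = - \frac{6048}{47}$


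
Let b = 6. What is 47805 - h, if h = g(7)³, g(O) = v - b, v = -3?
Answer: 48534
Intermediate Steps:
g(O) = -9 (g(O) = -3 - 1*6 = -3 - 6 = -9)
h = -729 (h = (-9)³ = -729)
47805 - h = 47805 - 1*(-729) = 47805 + 729 = 48534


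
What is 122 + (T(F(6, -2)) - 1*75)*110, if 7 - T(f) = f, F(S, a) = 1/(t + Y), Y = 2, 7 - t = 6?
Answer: -22184/3 ≈ -7394.7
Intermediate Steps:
t = 1 (t = 7 - 1*6 = 7 - 6 = 1)
F(S, a) = ⅓ (F(S, a) = 1/(1 + 2) = 1/3 = ⅓)
T(f) = 7 - f
122 + (T(F(6, -2)) - 1*75)*110 = 122 + ((7 - 1*⅓) - 1*75)*110 = 122 + ((7 - ⅓) - 75)*110 = 122 + (20/3 - 75)*110 = 122 - 205/3*110 = 122 - 22550/3 = -22184/3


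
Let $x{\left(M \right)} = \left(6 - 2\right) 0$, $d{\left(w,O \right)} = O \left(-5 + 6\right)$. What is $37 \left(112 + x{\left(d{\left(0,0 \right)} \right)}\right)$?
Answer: $4144$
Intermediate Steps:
$d{\left(w,O \right)} = O$ ($d{\left(w,O \right)} = O 1 = O$)
$x{\left(M \right)} = 0$ ($x{\left(M \right)} = 4 \cdot 0 = 0$)
$37 \left(112 + x{\left(d{\left(0,0 \right)} \right)}\right) = 37 \left(112 + 0\right) = 37 \cdot 112 = 4144$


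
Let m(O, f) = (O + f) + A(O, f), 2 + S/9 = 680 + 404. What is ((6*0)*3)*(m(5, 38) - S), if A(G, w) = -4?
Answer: 0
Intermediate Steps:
S = 9738 (S = -18 + 9*(680 + 404) = -18 + 9*1084 = -18 + 9756 = 9738)
m(O, f) = -4 + O + f (m(O, f) = (O + f) - 4 = -4 + O + f)
((6*0)*3)*(m(5, 38) - S) = ((6*0)*3)*((-4 + 5 + 38) - 1*9738) = (0*3)*(39 - 9738) = 0*(-9699) = 0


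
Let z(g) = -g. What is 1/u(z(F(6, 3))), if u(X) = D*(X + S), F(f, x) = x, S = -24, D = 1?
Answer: -1/27 ≈ -0.037037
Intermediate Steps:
u(X) = -24 + X (u(X) = 1*(X - 24) = 1*(-24 + X) = -24 + X)
1/u(z(F(6, 3))) = 1/(-24 - 1*3) = 1/(-24 - 3) = 1/(-27) = -1/27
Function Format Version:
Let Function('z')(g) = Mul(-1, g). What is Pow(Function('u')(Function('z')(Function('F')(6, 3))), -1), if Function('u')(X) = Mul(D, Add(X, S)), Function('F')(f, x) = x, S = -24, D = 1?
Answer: Rational(-1, 27) ≈ -0.037037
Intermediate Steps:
Function('u')(X) = Add(-24, X) (Function('u')(X) = Mul(1, Add(X, -24)) = Mul(1, Add(-24, X)) = Add(-24, X))
Pow(Function('u')(Function('z')(Function('F')(6, 3))), -1) = Pow(Add(-24, Mul(-1, 3)), -1) = Pow(Add(-24, -3), -1) = Pow(-27, -1) = Rational(-1, 27)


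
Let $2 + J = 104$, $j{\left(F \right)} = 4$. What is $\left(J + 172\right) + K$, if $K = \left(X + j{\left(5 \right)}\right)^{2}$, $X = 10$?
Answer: $470$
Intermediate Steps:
$J = 102$ ($J = -2 + 104 = 102$)
$K = 196$ ($K = \left(10 + 4\right)^{2} = 14^{2} = 196$)
$\left(J + 172\right) + K = \left(102 + 172\right) + 196 = 274 + 196 = 470$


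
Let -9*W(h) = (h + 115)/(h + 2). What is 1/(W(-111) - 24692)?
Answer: -981/24222848 ≈ -4.0499e-5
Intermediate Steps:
W(h) = -(115 + h)/(9*(2 + h)) (W(h) = -(h + 115)/(9*(h + 2)) = -(115 + h)/(9*(2 + h)))
1/(W(-111) - 24692) = 1/((-115 - 1*(-111))/(9*(2 - 111)) - 24692) = 1/((1/9)*(-115 + 111)/(-109) - 24692) = 1/((1/9)*(-1/109)*(-4) - 24692) = 1/(4/981 - 24692) = 1/(-24222848/981) = -981/24222848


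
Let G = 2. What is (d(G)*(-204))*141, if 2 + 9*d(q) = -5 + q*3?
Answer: 3196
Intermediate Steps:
d(q) = -7/9 + q/3 (d(q) = -2/9 + (-5 + q*3)/9 = -2/9 + (-5 + 3*q)/9 = -2/9 + (-5/9 + q/3) = -7/9 + q/3)
(d(G)*(-204))*141 = ((-7/9 + (⅓)*2)*(-204))*141 = ((-7/9 + ⅔)*(-204))*141 = -⅑*(-204)*141 = (68/3)*141 = 3196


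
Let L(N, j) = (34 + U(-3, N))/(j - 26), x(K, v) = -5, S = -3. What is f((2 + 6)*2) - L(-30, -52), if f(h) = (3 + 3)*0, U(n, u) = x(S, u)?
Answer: 29/78 ≈ 0.37179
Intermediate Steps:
U(n, u) = -5
f(h) = 0 (f(h) = 6*0 = 0)
L(N, j) = 29/(-26 + j) (L(N, j) = (34 - 5)/(j - 26) = 29/(-26 + j))
f((2 + 6)*2) - L(-30, -52) = 0 - 29/(-26 - 52) = 0 - 29/(-78) = 0 - 29*(-1)/78 = 0 - 1*(-29/78) = 0 + 29/78 = 29/78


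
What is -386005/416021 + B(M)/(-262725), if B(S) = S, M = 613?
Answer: -101668184498/109299117225 ≈ -0.93018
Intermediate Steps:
-386005/416021 + B(M)/(-262725) = -386005/416021 + 613/(-262725) = -386005*1/416021 + 613*(-1/262725) = -386005/416021 - 613/262725 = -101668184498/109299117225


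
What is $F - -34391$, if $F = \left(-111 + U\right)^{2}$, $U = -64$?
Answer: $65016$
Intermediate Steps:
$F = 30625$ ($F = \left(-111 - 64\right)^{2} = \left(-175\right)^{2} = 30625$)
$F - -34391 = 30625 - -34391 = 30625 + 34391 = 65016$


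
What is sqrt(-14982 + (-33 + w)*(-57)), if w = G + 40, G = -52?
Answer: I*sqrt(12417) ≈ 111.43*I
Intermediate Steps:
w = -12 (w = -52 + 40 = -12)
sqrt(-14982 + (-33 + w)*(-57)) = sqrt(-14982 + (-33 - 12)*(-57)) = sqrt(-14982 - 45*(-57)) = sqrt(-14982 + 2565) = sqrt(-12417) = I*sqrt(12417)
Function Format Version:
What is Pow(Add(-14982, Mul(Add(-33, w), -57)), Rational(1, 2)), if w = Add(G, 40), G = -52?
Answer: Mul(I, Pow(12417, Rational(1, 2))) ≈ Mul(111.43, I)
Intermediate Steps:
w = -12 (w = Add(-52, 40) = -12)
Pow(Add(-14982, Mul(Add(-33, w), -57)), Rational(1, 2)) = Pow(Add(-14982, Mul(Add(-33, -12), -57)), Rational(1, 2)) = Pow(Add(-14982, Mul(-45, -57)), Rational(1, 2)) = Pow(Add(-14982, 2565), Rational(1, 2)) = Pow(-12417, Rational(1, 2)) = Mul(I, Pow(12417, Rational(1, 2)))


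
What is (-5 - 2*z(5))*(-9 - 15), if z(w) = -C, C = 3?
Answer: -24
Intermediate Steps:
z(w) = -3 (z(w) = -1*3 = -3)
(-5 - 2*z(5))*(-9 - 15) = (-5 - 2*(-3))*(-9 - 15) = (-5 + 6)*(-24) = 1*(-24) = -24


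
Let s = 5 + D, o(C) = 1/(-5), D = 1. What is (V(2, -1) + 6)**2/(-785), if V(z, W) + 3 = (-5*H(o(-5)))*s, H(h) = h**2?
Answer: -81/19625 ≈ -0.0041274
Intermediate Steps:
o(C) = -1/5
s = 6 (s = 5 + 1 = 6)
V(z, W) = -21/5 (V(z, W) = -3 - 5*(-1/5)**2*6 = -3 - 5*1/25*6 = -3 - 1/5*6 = -3 - 6/5 = -21/5)
(V(2, -1) + 6)**2/(-785) = (-21/5 + 6)**2/(-785) = (9/5)**2*(-1/785) = (81/25)*(-1/785) = -81/19625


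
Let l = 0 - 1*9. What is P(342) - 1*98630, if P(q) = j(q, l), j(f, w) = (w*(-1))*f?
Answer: -95552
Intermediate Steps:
l = -9 (l = 0 - 9 = -9)
j(f, w) = -f*w (j(f, w) = (-w)*f = -f*w)
P(q) = 9*q (P(q) = -1*q*(-9) = 9*q)
P(342) - 1*98630 = 9*342 - 1*98630 = 3078 - 98630 = -95552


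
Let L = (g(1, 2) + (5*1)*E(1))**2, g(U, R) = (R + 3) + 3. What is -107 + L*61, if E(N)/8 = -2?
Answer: 316117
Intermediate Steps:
E(N) = -16 (E(N) = 8*(-2) = -16)
g(U, R) = 6 + R (g(U, R) = (3 + R) + 3 = 6 + R)
L = 5184 (L = ((6 + 2) + (5*1)*(-16))**2 = (8 + 5*(-16))**2 = (8 - 80)**2 = (-72)**2 = 5184)
-107 + L*61 = -107 + 5184*61 = -107 + 316224 = 316117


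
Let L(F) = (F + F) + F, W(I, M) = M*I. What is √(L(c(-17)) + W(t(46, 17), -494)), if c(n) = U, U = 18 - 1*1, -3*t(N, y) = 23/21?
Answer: 5*√4081/21 ≈ 15.210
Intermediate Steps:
t(N, y) = -23/63 (t(N, y) = -23/(3*21) = -⅓*23/21 = -23/63)
W(I, M) = I*M
U = 17 (U = 18 - 1 = 17)
c(n) = 17
L(F) = 3*F (L(F) = 2*F + F = 3*F)
√(L(c(-17)) + W(t(46, 17), -494)) = √(3*17 - 23/63*(-494)) = √(51 + 11362/63) = √(14575/63) = 5*√4081/21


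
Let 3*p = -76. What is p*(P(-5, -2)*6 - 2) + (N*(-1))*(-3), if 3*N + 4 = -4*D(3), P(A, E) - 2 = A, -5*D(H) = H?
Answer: 7576/15 ≈ 505.07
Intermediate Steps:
p = -76/3 (p = (⅓)*(-76) = -76/3 ≈ -25.333)
D(H) = -H/5
P(A, E) = 2 + A
N = -8/15 (N = -4/3 + (-(-4)*3/5)/3 = -4/3 + (-4*(-⅗))/3 = -4/3 + (⅓)*(12/5) = -4/3 + ⅘ = -8/15 ≈ -0.53333)
p*(P(-5, -2)*6 - 2) + (N*(-1))*(-3) = -76*((2 - 5)*6 - 2)/3 - 8/15*(-1)*(-3) = -76*(-3*6 - 2)/3 + (8/15)*(-3) = -76*(-18 - 2)/3 - 8/5 = -76/3*(-20) - 8/5 = 1520/3 - 8/5 = 7576/15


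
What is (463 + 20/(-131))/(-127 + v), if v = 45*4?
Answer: 60633/6943 ≈ 8.7330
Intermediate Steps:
v = 180
(463 + 20/(-131))/(-127 + v) = (463 + 20/(-131))/(-127 + 180) = (463 + 20*(-1/131))/53 = (463 - 20/131)*(1/53) = (60633/131)*(1/53) = 60633/6943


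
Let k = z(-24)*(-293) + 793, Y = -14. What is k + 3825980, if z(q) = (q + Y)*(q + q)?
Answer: 3292341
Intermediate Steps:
z(q) = 2*q*(-14 + q) (z(q) = (q - 14)*(q + q) = (-14 + q)*(2*q) = 2*q*(-14 + q))
k = -533639 (k = (2*(-24)*(-14 - 24))*(-293) + 793 = (2*(-24)*(-38))*(-293) + 793 = 1824*(-293) + 793 = -534432 + 793 = -533639)
k + 3825980 = -533639 + 3825980 = 3292341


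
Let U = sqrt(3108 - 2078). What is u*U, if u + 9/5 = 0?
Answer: -9*sqrt(1030)/5 ≈ -57.768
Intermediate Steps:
u = -9/5 (u = -9/5 + 0 = -9/5 ≈ -1.8000)
U = sqrt(1030) ≈ 32.094
u*U = -9*sqrt(1030)/5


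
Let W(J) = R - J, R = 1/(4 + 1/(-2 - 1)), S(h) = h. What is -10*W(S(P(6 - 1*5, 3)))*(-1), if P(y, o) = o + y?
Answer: -410/11 ≈ -37.273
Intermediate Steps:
R = 3/11 (R = 1/(4 + 1/(-3)) = 1/(4 - ⅓) = 1/(11/3) = 3/11 ≈ 0.27273)
W(J) = 3/11 - J
-10*W(S(P(6 - 1*5, 3)))*(-1) = -10*(3/11 - (3 + (6 - 1*5)))*(-1) = -10*(3/11 - (3 + (6 - 5)))*(-1) = -10*(3/11 - (3 + 1))*(-1) = -10*(3/11 - 1*4)*(-1) = -10*(3/11 - 4)*(-1) = -10*(-41/11)*(-1) = (410/11)*(-1) = -410/11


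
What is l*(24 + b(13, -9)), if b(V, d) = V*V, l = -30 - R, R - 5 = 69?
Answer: -20072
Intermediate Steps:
R = 74 (R = 5 + 69 = 74)
l = -104 (l = -30 - 1*74 = -30 - 74 = -104)
b(V, d) = V**2
l*(24 + b(13, -9)) = -104*(24 + 13**2) = -104*(24 + 169) = -104*193 = -20072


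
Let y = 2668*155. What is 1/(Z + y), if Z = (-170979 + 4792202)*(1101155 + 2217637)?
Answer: 1/15336878336156 ≈ 6.5202e-14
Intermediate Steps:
y = 413540
Z = 15336877922616 (Z = 4621223*3318792 = 15336877922616)
1/(Z + y) = 1/(15336877922616 + 413540) = 1/15336878336156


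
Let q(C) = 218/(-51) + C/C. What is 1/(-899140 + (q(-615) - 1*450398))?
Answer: -51/68826605 ≈ -7.4099e-7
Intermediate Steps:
q(C) = -167/51 (q(C) = 218*(-1/51) + 1 = -218/51 + 1 = -167/51)
1/(-899140 + (q(-615) - 1*450398)) = 1/(-899140 + (-167/51 - 1*450398)) = 1/(-899140 + (-167/51 - 450398)) = 1/(-899140 - 22970465/51) = 1/(-68826605/51) = -51/68826605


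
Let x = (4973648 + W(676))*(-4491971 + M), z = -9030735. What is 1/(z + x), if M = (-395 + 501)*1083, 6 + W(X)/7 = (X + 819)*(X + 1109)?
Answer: -1/103536043995898 ≈ -9.6585e-15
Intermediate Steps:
W(X) = -42 + 7*(819 + X)*(1109 + X) (W(X) = -42 + 7*((X + 819)*(X + 1109)) = -42 + 7*((819 + X)*(1109 + X)) = -42 + 7*(819 + X)*(1109 + X))
M = 114798 (M = 106*1083 = 114798)
x = -103536034965163 (x = (4973648 + (6357855 + 7*676² + 13496*676))*(-4491971 + 114798) = (4973648 + (6357855 + 7*456976 + 9123296))*(-4377173) = (4973648 + (6357855 + 3198832 + 9123296))*(-4377173) = (4973648 + 18679983)*(-4377173) = 23653631*(-4377173) = -103536034965163)
1/(z + x) = 1/(-9030735 - 103536034965163) = 1/(-103536043995898) = -1/103536043995898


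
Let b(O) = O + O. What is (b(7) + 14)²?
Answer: 784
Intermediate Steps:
b(O) = 2*O
(b(7) + 14)² = (2*7 + 14)² = (14 + 14)² = 28² = 784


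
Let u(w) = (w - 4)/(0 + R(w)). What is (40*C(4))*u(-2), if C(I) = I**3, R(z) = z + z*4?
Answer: 1536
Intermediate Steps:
R(z) = 5*z (R(z) = z + 4*z = 5*z)
u(w) = (-4 + w)/(5*w) (u(w) = (w - 4)/(0 + 5*w) = (-4 + w)/((5*w)) = (-4 + w)*(1/(5*w)) = (-4 + w)/(5*w))
(40*C(4))*u(-2) = (40*4**3)*((1/5)*(-4 - 2)/(-2)) = (40*64)*((1/5)*(-1/2)*(-6)) = 2560*(3/5) = 1536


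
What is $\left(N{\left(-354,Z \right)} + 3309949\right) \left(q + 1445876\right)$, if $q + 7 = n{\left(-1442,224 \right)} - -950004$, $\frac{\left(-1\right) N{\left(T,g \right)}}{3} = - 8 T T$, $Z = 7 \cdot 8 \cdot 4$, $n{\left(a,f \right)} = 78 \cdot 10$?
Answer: $15140934417049$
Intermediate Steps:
$n{\left(a,f \right)} = 780$
$Z = 224$ ($Z = 56 \cdot 4 = 224$)
$N{\left(T,g \right)} = 24 T^{2}$ ($N{\left(T,g \right)} = - 3 - 8 T T = - 3 \left(- 8 T^{2}\right) = 24 T^{2}$)
$q = 950777$ ($q = -7 + \left(780 - -950004\right) = -7 + \left(780 + 950004\right) = -7 + 950784 = 950777$)
$\left(N{\left(-354,Z \right)} + 3309949\right) \left(q + 1445876\right) = \left(24 \left(-354\right)^{2} + 3309949\right) \left(950777 + 1445876\right) = \left(24 \cdot 125316 + 3309949\right) 2396653 = \left(3007584 + 3309949\right) 2396653 = 6317533 \cdot 2396653 = 15140934417049$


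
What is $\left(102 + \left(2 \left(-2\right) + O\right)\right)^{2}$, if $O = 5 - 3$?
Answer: $10000$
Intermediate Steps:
$O = 2$
$\left(102 + \left(2 \left(-2\right) + O\right)\right)^{2} = \left(102 + \left(2 \left(-2\right) + 2\right)\right)^{2} = \left(102 + \left(-4 + 2\right)\right)^{2} = \left(102 - 2\right)^{2} = 100^{2} = 10000$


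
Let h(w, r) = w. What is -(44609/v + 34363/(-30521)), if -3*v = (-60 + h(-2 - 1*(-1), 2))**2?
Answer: 4212398590/113568641 ≈ 37.091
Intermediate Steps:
v = -3721/3 (v = -(-60 + (-2 - 1*(-1)))**2/3 = -(-60 + (-2 + 1))**2/3 = -(-60 - 1)**2/3 = -1/3*(-61)**2 = -1/3*3721 = -3721/3 ≈ -1240.3)
-(44609/v + 34363/(-30521)) = -(44609/(-3721/3) + 34363/(-30521)) = -(44609*(-3/3721) + 34363*(-1/30521)) = -(-133827/3721 - 34363/30521) = -1*(-4212398590/113568641) = 4212398590/113568641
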